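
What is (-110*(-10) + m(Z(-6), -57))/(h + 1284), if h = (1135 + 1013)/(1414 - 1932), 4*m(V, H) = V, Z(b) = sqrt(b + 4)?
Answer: 142450/165741 + 259*I*sqrt(2)/1325928 ≈ 0.85947 + 0.00027625*I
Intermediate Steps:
Z(b) = sqrt(4 + b)
m(V, H) = V/4
h = -1074/259 (h = 2148/(-518) = 2148*(-1/518) = -1074/259 ≈ -4.1467)
(-110*(-10) + m(Z(-6), -57))/(h + 1284) = (-110*(-10) + sqrt(4 - 6)/4)/(-1074/259 + 1284) = (1100 + sqrt(-2)/4)/(331482/259) = (1100 + (I*sqrt(2))/4)*(259/331482) = (1100 + I*sqrt(2)/4)*(259/331482) = 142450/165741 + 259*I*sqrt(2)/1325928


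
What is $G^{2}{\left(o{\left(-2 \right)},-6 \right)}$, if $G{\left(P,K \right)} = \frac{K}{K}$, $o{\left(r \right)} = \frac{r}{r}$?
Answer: $1$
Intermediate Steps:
$o{\left(r \right)} = 1$
$G{\left(P,K \right)} = 1$
$G^{2}{\left(o{\left(-2 \right)},-6 \right)} = 1^{2} = 1$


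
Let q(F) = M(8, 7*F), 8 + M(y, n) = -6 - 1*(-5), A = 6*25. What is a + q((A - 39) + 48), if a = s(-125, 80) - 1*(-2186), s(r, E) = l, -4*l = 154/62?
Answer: 269871/124 ≈ 2176.4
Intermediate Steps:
A = 150
l = -77/124 (l = -77/(2*62) = -¼*77/31 = -77/124 ≈ -0.62097)
s(r, E) = -77/124
M(y, n) = -9 (M(y, n) = -8 + (-6 - 1*(-5)) = -8 + (-6 + 5) = -8 - 1 = -9)
a = 270987/124 (a = -77/124 - 1*(-2186) = -77/124 + 2186 = 270987/124 ≈ 2185.4)
q(F) = -9
a + q((A - 39) + 48) = 270987/124 - 9 = 269871/124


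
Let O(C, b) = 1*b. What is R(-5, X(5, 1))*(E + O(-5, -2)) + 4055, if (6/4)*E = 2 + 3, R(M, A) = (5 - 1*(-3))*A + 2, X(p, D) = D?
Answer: 12205/3 ≈ 4068.3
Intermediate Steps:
R(M, A) = 2 + 8*A (R(M, A) = (5 + 3)*A + 2 = 8*A + 2 = 2 + 8*A)
O(C, b) = b
E = 10/3 (E = 2*(2 + 3)/3 = (⅔)*5 = 10/3 ≈ 3.3333)
R(-5, X(5, 1))*(E + O(-5, -2)) + 4055 = (2 + 8*1)*(10/3 - 2) + 4055 = (2 + 8)*(4/3) + 4055 = 10*(4/3) + 4055 = 40/3 + 4055 = 12205/3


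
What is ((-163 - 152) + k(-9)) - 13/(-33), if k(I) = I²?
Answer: -7709/33 ≈ -233.61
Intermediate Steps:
((-163 - 152) + k(-9)) - 13/(-33) = ((-163 - 152) + (-9)²) - 13/(-33) = (-315 + 81) - 13*(-1/33) = -234 + 13/33 = -7709/33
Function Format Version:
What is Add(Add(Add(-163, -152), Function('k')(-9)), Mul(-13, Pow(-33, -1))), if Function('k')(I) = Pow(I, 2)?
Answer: Rational(-7709, 33) ≈ -233.61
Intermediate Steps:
Add(Add(Add(-163, -152), Function('k')(-9)), Mul(-13, Pow(-33, -1))) = Add(Add(Add(-163, -152), Pow(-9, 2)), Mul(-13, Pow(-33, -1))) = Add(Add(-315, 81), Mul(-13, Rational(-1, 33))) = Add(-234, Rational(13, 33)) = Rational(-7709, 33)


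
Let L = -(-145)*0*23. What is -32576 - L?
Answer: -32576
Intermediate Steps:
L = 0 (L = -29*0*23 = 0*23 = 0)
-32576 - L = -32576 - 1*0 = -32576 + 0 = -32576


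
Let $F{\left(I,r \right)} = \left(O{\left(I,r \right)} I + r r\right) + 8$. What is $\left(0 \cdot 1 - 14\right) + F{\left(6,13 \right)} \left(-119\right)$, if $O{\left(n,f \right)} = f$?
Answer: $-30359$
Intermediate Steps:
$F{\left(I,r \right)} = 8 + r^{2} + I r$ ($F{\left(I,r \right)} = \left(r I + r r\right) + 8 = \left(I r + r^{2}\right) + 8 = \left(r^{2} + I r\right) + 8 = 8 + r^{2} + I r$)
$\left(0 \cdot 1 - 14\right) + F{\left(6,13 \right)} \left(-119\right) = \left(0 \cdot 1 - 14\right) + \left(8 + 13^{2} + 6 \cdot 13\right) \left(-119\right) = \left(0 - 14\right) + \left(8 + 169 + 78\right) \left(-119\right) = -14 + 255 \left(-119\right) = -14 - 30345 = -30359$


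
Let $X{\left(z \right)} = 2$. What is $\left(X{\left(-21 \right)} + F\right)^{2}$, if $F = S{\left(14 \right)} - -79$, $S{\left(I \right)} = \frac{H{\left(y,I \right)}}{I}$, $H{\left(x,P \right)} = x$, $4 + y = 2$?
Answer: $\frac{320356}{49} \approx 6537.9$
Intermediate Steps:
$y = -2$ ($y = -4 + 2 = -2$)
$S{\left(I \right)} = - \frac{2}{I}$
$F = \frac{552}{7}$ ($F = - \frac{2}{14} - -79 = \left(-2\right) \frac{1}{14} + 79 = - \frac{1}{7} + 79 = \frac{552}{7} \approx 78.857$)
$\left(X{\left(-21 \right)} + F\right)^{2} = \left(2 + \frac{552}{7}\right)^{2} = \left(\frac{566}{7}\right)^{2} = \frac{320356}{49}$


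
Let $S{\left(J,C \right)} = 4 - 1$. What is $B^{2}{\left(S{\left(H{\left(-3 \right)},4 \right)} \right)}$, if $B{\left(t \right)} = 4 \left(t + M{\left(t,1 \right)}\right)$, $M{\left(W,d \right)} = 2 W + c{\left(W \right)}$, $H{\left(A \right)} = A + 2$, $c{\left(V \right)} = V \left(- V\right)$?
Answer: $0$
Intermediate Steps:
$c{\left(V \right)} = - V^{2}$
$H{\left(A \right)} = 2 + A$
$M{\left(W,d \right)} = - W^{2} + 2 W$ ($M{\left(W,d \right)} = 2 W - W^{2} = - W^{2} + 2 W$)
$S{\left(J,C \right)} = 3$ ($S{\left(J,C \right)} = 4 - 1 = 3$)
$B{\left(t \right)} = 4 t + 4 t \left(2 - t\right)$ ($B{\left(t \right)} = 4 \left(t + t \left(2 - t\right)\right) = 4 t + 4 t \left(2 - t\right)$)
$B^{2}{\left(S{\left(H{\left(-3 \right)},4 \right)} \right)} = \left(4 \cdot 3 \left(3 - 3\right)\right)^{2} = \left(4 \cdot 3 \cdot 0\right)^{2} = 0^{2} = 0$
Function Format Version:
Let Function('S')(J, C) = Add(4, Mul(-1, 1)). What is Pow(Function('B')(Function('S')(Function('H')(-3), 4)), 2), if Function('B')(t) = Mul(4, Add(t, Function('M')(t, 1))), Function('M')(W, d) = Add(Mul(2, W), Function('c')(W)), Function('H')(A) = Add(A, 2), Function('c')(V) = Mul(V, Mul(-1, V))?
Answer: 0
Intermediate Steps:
Function('c')(V) = Mul(-1, Pow(V, 2))
Function('H')(A) = Add(2, A)
Function('M')(W, d) = Add(Mul(-1, Pow(W, 2)), Mul(2, W)) (Function('M')(W, d) = Add(Mul(2, W), Mul(-1, Pow(W, 2))) = Add(Mul(-1, Pow(W, 2)), Mul(2, W)))
Function('S')(J, C) = 3 (Function('S')(J, C) = Add(4, -1) = 3)
Function('B')(t) = Add(Mul(4, t), Mul(4, t, Add(2, Mul(-1, t)))) (Function('B')(t) = Mul(4, Add(t, Mul(t, Add(2, Mul(-1, t))))) = Add(Mul(4, t), Mul(4, t, Add(2, Mul(-1, t)))))
Pow(Function('B')(Function('S')(Function('H')(-3), 4)), 2) = Pow(Mul(4, 3, Add(3, Mul(-1, 3))), 2) = Pow(Mul(4, 3, Add(3, -3)), 2) = Pow(Mul(4, 3, 0), 2) = Pow(0, 2) = 0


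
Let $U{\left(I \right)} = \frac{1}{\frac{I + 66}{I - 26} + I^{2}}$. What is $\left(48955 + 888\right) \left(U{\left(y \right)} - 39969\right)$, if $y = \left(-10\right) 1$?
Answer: $- \frac{1765066483575}{886} \approx -1.9922 \cdot 10^{9}$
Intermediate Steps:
$y = -10$
$U{\left(I \right)} = \frac{1}{I^{2} + \frac{66 + I}{-26 + I}}$ ($U{\left(I \right)} = \frac{1}{\frac{66 + I}{-26 + I} + I^{2}} = \frac{1}{I^{2} + \frac{66 + I}{-26 + I}}$)
$\left(48955 + 888\right) \left(U{\left(y \right)} - 39969\right) = \left(48955 + 888\right) \left(\frac{-26 - 10}{66 - 10 + \left(-10\right)^{3} - 26 \left(-10\right)^{2}} - 39969\right) = 49843 \left(\frac{1}{66 - 10 - 1000 - 2600} \left(-36\right) - 39969\right) = 49843 \left(\frac{1}{-3544} \left(-36\right) - 39969\right) = 49843 \left(\left(- \frac{1}{3544}\right) \left(-36\right) - 39969\right) = 49843 \left(\frac{9}{886} - 39969\right) = 49843 \left(- \frac{35412525}{886}\right) = - \frac{1765066483575}{886}$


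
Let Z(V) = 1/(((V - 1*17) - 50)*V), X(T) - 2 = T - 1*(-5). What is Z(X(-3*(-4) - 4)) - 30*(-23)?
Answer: 538199/780 ≈ 690.00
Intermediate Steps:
X(T) = 7 + T (X(T) = 2 + (T - 1*(-5)) = 2 + (T + 5) = 2 + (5 + T) = 7 + T)
Z(V) = 1/(V*(-67 + V)) (Z(V) = 1/(((V - 17) - 50)*V) = 1/(((-17 + V) - 50)*V) = 1/((-67 + V)*V) = 1/(V*(-67 + V)))
Z(X(-3*(-4) - 4)) - 30*(-23) = 1/((7 + (-3*(-4) - 4))*(-67 + (7 + (-3*(-4) - 4)))) - 30*(-23) = 1/((7 + (12 - 4))*(-67 + (7 + (12 - 4)))) + 690 = 1/((7 + 8)*(-67 + (7 + 8))) + 690 = 1/(15*(-67 + 15)) + 690 = (1/15)/(-52) + 690 = (1/15)*(-1/52) + 690 = -1/780 + 690 = 538199/780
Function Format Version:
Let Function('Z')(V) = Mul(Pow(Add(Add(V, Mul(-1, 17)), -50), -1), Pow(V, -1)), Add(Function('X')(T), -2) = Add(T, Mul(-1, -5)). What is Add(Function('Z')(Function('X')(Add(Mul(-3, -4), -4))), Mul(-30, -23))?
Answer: Rational(538199, 780) ≈ 690.00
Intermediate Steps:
Function('X')(T) = Add(7, T) (Function('X')(T) = Add(2, Add(T, Mul(-1, -5))) = Add(2, Add(T, 5)) = Add(2, Add(5, T)) = Add(7, T))
Function('Z')(V) = Mul(Pow(V, -1), Pow(Add(-67, V), -1)) (Function('Z')(V) = Mul(Pow(Add(Add(V, -17), -50), -1), Pow(V, -1)) = Mul(Pow(Add(Add(-17, V), -50), -1), Pow(V, -1)) = Mul(Pow(Add(-67, V), -1), Pow(V, -1)) = Mul(Pow(V, -1), Pow(Add(-67, V), -1)))
Add(Function('Z')(Function('X')(Add(Mul(-3, -4), -4))), Mul(-30, -23)) = Add(Mul(Pow(Add(7, Add(Mul(-3, -4), -4)), -1), Pow(Add(-67, Add(7, Add(Mul(-3, -4), -4))), -1)), Mul(-30, -23)) = Add(Mul(Pow(Add(7, Add(12, -4)), -1), Pow(Add(-67, Add(7, Add(12, -4))), -1)), 690) = Add(Mul(Pow(Add(7, 8), -1), Pow(Add(-67, Add(7, 8)), -1)), 690) = Add(Mul(Pow(15, -1), Pow(Add(-67, 15), -1)), 690) = Add(Mul(Rational(1, 15), Pow(-52, -1)), 690) = Add(Mul(Rational(1, 15), Rational(-1, 52)), 690) = Add(Rational(-1, 780), 690) = Rational(538199, 780)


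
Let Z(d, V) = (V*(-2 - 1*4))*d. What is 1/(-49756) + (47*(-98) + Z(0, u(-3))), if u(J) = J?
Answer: -229176137/49756 ≈ -4606.0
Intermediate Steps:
Z(d, V) = -6*V*d (Z(d, V) = (V*(-2 - 4))*d = (V*(-6))*d = (-6*V)*d = -6*V*d)
1/(-49756) + (47*(-98) + Z(0, u(-3))) = 1/(-49756) + (47*(-98) - 6*(-3)*0) = -1/49756 + (-4606 + 0) = -1/49756 - 4606 = -229176137/49756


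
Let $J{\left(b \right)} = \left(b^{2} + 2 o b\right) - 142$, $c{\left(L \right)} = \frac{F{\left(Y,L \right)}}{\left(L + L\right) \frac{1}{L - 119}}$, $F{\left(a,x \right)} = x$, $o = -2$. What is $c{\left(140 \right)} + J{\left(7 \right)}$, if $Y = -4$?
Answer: $- \frac{221}{2} \approx -110.5$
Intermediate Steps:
$c{\left(L \right)} = - \frac{119}{2} + \frac{L}{2}$ ($c{\left(L \right)} = \frac{L}{\left(L + L\right) \frac{1}{L - 119}} = \frac{L}{2 L \frac{1}{-119 + L}} = L \frac{-119 + L}{2 L} = - \frac{119}{2} + \frac{L}{2}$)
$J{\left(b \right)} = -142 + b^{2} - 4 b$ ($J{\left(b \right)} = \left(b^{2} + 2 \left(-2\right) b\right) - 142 = \left(b^{2} - 4 b\right) - 142 = -142 + b^{2} - 4 b$)
$c{\left(140 \right)} + J{\left(7 \right)} = \left(- \frac{119}{2} + \frac{1}{2} \cdot 140\right) - \left(170 - 49\right) = \left(- \frac{119}{2} + 70\right) - 121 = \frac{21}{2} - 121 = - \frac{221}{2}$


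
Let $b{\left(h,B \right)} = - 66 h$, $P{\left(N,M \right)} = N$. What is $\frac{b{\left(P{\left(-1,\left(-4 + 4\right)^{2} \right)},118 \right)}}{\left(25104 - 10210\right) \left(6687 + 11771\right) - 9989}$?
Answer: $\frac{66}{274903463} \approx 2.4008 \cdot 10^{-7}$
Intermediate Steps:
$\frac{b{\left(P{\left(-1,\left(-4 + 4\right)^{2} \right)},118 \right)}}{\left(25104 - 10210\right) \left(6687 + 11771\right) - 9989} = \frac{\left(-66\right) \left(-1\right)}{\left(25104 - 10210\right) \left(6687 + 11771\right) - 9989} = \frac{66}{14894 \cdot 18458 - 9989} = \frac{66}{274913452 - 9989} = \frac{66}{274903463}$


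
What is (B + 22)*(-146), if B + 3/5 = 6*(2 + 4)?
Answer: -41902/5 ≈ -8380.4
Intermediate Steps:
B = 177/5 (B = -3/5 + 6*(2 + 4) = -3/5 + 6*6 = -3/5 + 36 = 177/5 ≈ 35.400)
(B + 22)*(-146) = (177/5 + 22)*(-146) = (287/5)*(-146) = -41902/5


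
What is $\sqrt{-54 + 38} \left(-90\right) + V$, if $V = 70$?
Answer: $70 - 360 i \approx 70.0 - 360.0 i$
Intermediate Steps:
$\sqrt{-54 + 38} \left(-90\right) + V = \sqrt{-54 + 38} \left(-90\right) + 70 = \sqrt{-16} \left(-90\right) + 70 = 4 i \left(-90\right) + 70 = - 360 i + 70 = 70 - 360 i$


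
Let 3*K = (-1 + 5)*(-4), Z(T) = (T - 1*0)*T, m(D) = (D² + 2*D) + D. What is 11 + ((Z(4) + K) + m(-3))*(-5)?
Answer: -127/3 ≈ -42.333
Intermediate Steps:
m(D) = D² + 3*D
Z(T) = T² (Z(T) = (T + 0)*T = T*T = T²)
K = -16/3 (K = ((-1 + 5)*(-4))/3 = (4*(-4))/3 = (⅓)*(-16) = -16/3 ≈ -5.3333)
11 + ((Z(4) + K) + m(-3))*(-5) = 11 + ((4² - 16/3) - 3*(3 - 3))*(-5) = 11 + ((16 - 16/3) - 3*0)*(-5) = 11 + (32/3 + 0)*(-5) = 11 + (32/3)*(-5) = 11 - 160/3 = -127/3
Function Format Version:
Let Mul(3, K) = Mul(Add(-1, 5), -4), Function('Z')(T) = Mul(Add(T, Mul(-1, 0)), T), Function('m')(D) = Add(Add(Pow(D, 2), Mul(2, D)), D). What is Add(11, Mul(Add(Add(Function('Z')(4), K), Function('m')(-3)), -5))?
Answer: Rational(-127, 3) ≈ -42.333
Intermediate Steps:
Function('m')(D) = Add(Pow(D, 2), Mul(3, D))
Function('Z')(T) = Pow(T, 2) (Function('Z')(T) = Mul(Add(T, 0), T) = Mul(T, T) = Pow(T, 2))
K = Rational(-16, 3) (K = Mul(Rational(1, 3), Mul(Add(-1, 5), -4)) = Mul(Rational(1, 3), Mul(4, -4)) = Mul(Rational(1, 3), -16) = Rational(-16, 3) ≈ -5.3333)
Add(11, Mul(Add(Add(Function('Z')(4), K), Function('m')(-3)), -5)) = Add(11, Mul(Add(Add(Pow(4, 2), Rational(-16, 3)), Mul(-3, Add(3, -3))), -5)) = Add(11, Mul(Add(Add(16, Rational(-16, 3)), Mul(-3, 0)), -5)) = Add(11, Mul(Add(Rational(32, 3), 0), -5)) = Add(11, Mul(Rational(32, 3), -5)) = Add(11, Rational(-160, 3)) = Rational(-127, 3)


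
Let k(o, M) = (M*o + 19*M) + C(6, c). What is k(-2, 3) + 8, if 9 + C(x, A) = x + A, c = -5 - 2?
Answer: 49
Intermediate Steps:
c = -7
C(x, A) = -9 + A + x (C(x, A) = -9 + (x + A) = -9 + (A + x) = -9 + A + x)
k(o, M) = -10 + 19*M + M*o (k(o, M) = (M*o + 19*M) + (-9 - 7 + 6) = (19*M + M*o) - 10 = -10 + 19*M + M*o)
k(-2, 3) + 8 = (-10 + 19*3 + 3*(-2)) + 8 = (-10 + 57 - 6) + 8 = 41 + 8 = 49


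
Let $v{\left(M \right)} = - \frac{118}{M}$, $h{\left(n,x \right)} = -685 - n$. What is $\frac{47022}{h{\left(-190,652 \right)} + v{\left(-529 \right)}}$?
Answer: $- \frac{24874638}{261737} \approx -95.037$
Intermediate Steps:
$\frac{47022}{h{\left(-190,652 \right)} + v{\left(-529 \right)}} = \frac{47022}{\left(-685 - -190\right) - \frac{118}{-529}} = \frac{47022}{\left(-685 + 190\right) - - \frac{118}{529}} = \frac{47022}{-495 + \frac{118}{529}} = \frac{47022}{- \frac{261737}{529}} = 47022 \left(- \frac{529}{261737}\right) = - \frac{24874638}{261737}$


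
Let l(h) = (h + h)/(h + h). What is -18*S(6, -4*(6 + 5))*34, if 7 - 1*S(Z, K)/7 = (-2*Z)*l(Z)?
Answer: -81396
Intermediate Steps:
l(h) = 1 (l(h) = (2*h)/((2*h)) = (2*h)*(1/(2*h)) = 1)
S(Z, K) = 49 + 14*Z (S(Z, K) = 49 - 7*(-2*Z) = 49 - (-14)*Z = 49 + 14*Z)
-18*S(6, -4*(6 + 5))*34 = -18*(49 + 14*6)*34 = -18*(49 + 84)*34 = -18*133*34 = -2394*34 = -81396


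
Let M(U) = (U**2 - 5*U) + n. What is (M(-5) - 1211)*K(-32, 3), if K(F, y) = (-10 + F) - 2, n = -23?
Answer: 52096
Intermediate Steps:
M(U) = -23 + U**2 - 5*U (M(U) = (U**2 - 5*U) - 23 = -23 + U**2 - 5*U)
K(F, y) = -12 + F
(M(-5) - 1211)*K(-32, 3) = ((-23 + (-5)**2 - 5*(-5)) - 1211)*(-12 - 32) = ((-23 + 25 + 25) - 1211)*(-44) = (27 - 1211)*(-44) = -1184*(-44) = 52096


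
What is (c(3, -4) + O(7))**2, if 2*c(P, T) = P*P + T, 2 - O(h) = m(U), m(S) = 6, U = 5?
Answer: 9/4 ≈ 2.2500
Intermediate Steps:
O(h) = -4 (O(h) = 2 - 1*6 = 2 - 6 = -4)
c(P, T) = T/2 + P**2/2 (c(P, T) = (P*P + T)/2 = (P**2 + T)/2 = (T + P**2)/2 = T/2 + P**2/2)
(c(3, -4) + O(7))**2 = (((1/2)*(-4) + (1/2)*3**2) - 4)**2 = ((-2 + (1/2)*9) - 4)**2 = ((-2 + 9/2) - 4)**2 = (5/2 - 4)**2 = (-3/2)**2 = 9/4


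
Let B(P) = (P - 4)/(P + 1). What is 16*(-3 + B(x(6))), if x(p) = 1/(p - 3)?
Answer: -92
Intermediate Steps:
x(p) = 1/(-3 + p)
B(P) = (-4 + P)/(1 + P)
16*(-3 + B(x(6))) = 16*(-3 + (-4 + 1/(-3 + 6))/(1 + 1/(-3 + 6))) = 16*(-3 + (-4 + 1/3)/(1 + 1/3)) = 16*(-3 - 11/3/(4/3)) = 16*(-3 + (3/4)*(-11/3)) = 16*(-3 - 11/4) = 16*(-23/4) = -92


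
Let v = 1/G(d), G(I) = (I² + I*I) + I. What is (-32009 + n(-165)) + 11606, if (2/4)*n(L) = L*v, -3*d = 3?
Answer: -20733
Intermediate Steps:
d = -1 (d = -⅓*3 = -1)
G(I) = I + 2*I² (G(I) = (I² + I²) + I = 2*I² + I = I + 2*I²)
v = 1 (v = 1/(-(1 + 2*(-1))) = 1/(-(1 - 2)) = 1/(-1*(-1)) = 1/1 = 1)
n(L) = 2*L (n(L) = 2*(L*1) = 2*L)
(-32009 + n(-165)) + 11606 = (-32009 + 2*(-165)) + 11606 = (-32009 - 330) + 11606 = -32339 + 11606 = -20733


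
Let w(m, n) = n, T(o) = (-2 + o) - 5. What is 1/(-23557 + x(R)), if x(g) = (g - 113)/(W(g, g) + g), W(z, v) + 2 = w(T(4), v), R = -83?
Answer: -6/141335 ≈ -4.2452e-5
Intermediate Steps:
T(o) = -7 + o
W(z, v) = -2 + v
x(g) = (-113 + g)/(-2 + 2*g) (x(g) = (g - 113)/((-2 + g) + g) = (-113 + g)/(-2 + 2*g))
1/(-23557 + x(R)) = 1/(-23557 + (-113 - 83)/(2*(-1 - 83))) = 1/(-23557 + (½)*(-196)/(-84)) = 1/(-23557 + (½)*(-1/84)*(-196)) = 1/(-23557 + 7/6) = 1/(-141335/6) = -6/141335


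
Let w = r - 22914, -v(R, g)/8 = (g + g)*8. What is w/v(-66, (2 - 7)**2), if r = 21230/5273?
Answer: 30201073/4218400 ≈ 7.1594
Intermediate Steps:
r = 21230/5273 (r = 21230*(1/5273) = 21230/5273 ≈ 4.0262)
v(R, g) = -128*g (v(R, g) = -8*(g + g)*8 = -8*2*g*8 = -128*g)
w = -120804292/5273 (w = 21230/5273 - 22914 = -120804292/5273 ≈ -22910.)
w/v(-66, (2 - 7)**2) = -120804292*(-1/(128*(2 - 7)**2))/5273 = -120804292/(5273*((-128*(-5)**2))) = -120804292/(5273*((-128*25))) = -120804292/5273/(-3200) = -120804292/5273*(-1/3200) = 30201073/4218400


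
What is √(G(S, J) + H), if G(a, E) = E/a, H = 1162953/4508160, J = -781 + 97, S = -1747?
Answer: √17485477338589530/164078240 ≈ 0.80591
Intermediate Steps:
J = -684
H = 387651/1502720 (H = 1162953*(1/4508160) = 387651/1502720 ≈ 0.25797)
√(G(S, J) + H) = √(-684/(-1747) + 387651/1502720) = √(-684*(-1/1747) + 387651/1502720) = √(684/1747 + 387651/1502720) = √(1705086777/2625251840) = √17485477338589530/164078240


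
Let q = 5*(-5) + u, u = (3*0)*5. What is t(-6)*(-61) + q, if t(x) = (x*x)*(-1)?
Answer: 2171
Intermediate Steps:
t(x) = -x**2 (t(x) = x**2*(-1) = -x**2)
u = 0 (u = 0*5 = 0)
q = -25 (q = 5*(-5) + 0 = -25 + 0 = -25)
t(-6)*(-61) + q = -1*(-6)**2*(-61) - 25 = -1*36*(-61) - 25 = -36*(-61) - 25 = 2196 - 25 = 2171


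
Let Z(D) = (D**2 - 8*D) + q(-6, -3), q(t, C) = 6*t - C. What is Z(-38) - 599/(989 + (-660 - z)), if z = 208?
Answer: 206916/121 ≈ 1710.0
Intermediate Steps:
q(t, C) = -C + 6*t
Z(D) = -33 + D**2 - 8*D (Z(D) = (D**2 - 8*D) + (-1*(-3) + 6*(-6)) = (D**2 - 8*D) + (3 - 36) = (D**2 - 8*D) - 33 = -33 + D**2 - 8*D)
Z(-38) - 599/(989 + (-660 - z)) = (-33 + (-38)**2 - 8*(-38)) - 599/(989 + (-660 - 1*208)) = (-33 + 1444 + 304) - 599/(989 + (-660 - 208)) = 1715 - 599/(989 - 868) = 1715 - 599/121 = 206916/121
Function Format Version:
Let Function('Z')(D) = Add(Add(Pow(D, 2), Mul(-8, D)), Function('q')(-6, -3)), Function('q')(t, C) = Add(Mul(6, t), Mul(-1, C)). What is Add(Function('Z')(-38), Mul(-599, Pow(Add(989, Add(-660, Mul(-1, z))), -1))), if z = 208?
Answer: Rational(206916, 121) ≈ 1710.0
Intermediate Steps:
Function('q')(t, C) = Add(Mul(-1, C), Mul(6, t))
Function('Z')(D) = Add(-33, Pow(D, 2), Mul(-8, D)) (Function('Z')(D) = Add(Add(Pow(D, 2), Mul(-8, D)), Add(Mul(-1, -3), Mul(6, -6))) = Add(Add(Pow(D, 2), Mul(-8, D)), Add(3, -36)) = Add(Add(Pow(D, 2), Mul(-8, D)), -33) = Add(-33, Pow(D, 2), Mul(-8, D)))
Add(Function('Z')(-38), Mul(-599, Pow(Add(989, Add(-660, Mul(-1, z))), -1))) = Add(Add(-33, Pow(-38, 2), Mul(-8, -38)), Mul(-599, Pow(Add(989, Add(-660, Mul(-1, 208))), -1))) = Add(Add(-33, 1444, 304), Mul(-599, Pow(Add(989, Add(-660, -208)), -1))) = Add(1715, Mul(-599, Pow(Add(989, -868), -1))) = Add(1715, Mul(-599, Pow(121, -1))) = Add(1715, Mul(-599, Rational(1, 121))) = Add(1715, Rational(-599, 121)) = Rational(206916, 121)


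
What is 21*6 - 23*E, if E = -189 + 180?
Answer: 333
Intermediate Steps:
E = -9
21*6 - 23*E = 21*6 - 23*(-9) = 126 + 207 = 333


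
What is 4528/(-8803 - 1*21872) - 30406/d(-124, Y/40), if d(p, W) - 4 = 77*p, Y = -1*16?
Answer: 444744409/146381100 ≈ 3.0383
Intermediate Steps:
Y = -16
d(p, W) = 4 + 77*p
4528/(-8803 - 1*21872) - 30406/d(-124, Y/40) = 4528/(-8803 - 1*21872) - 30406/(4 + 77*(-124)) = 4528/(-8803 - 21872) - 30406/(4 - 9548) = 4528/(-30675) - 30406/(-9544) = 4528*(-1/30675) - 30406*(-1/9544) = -4528/30675 + 15203/4772 = 444744409/146381100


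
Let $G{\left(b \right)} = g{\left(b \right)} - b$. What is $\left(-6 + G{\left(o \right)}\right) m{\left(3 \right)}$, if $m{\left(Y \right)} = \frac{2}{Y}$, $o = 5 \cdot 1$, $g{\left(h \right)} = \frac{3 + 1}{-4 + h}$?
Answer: $- \frac{14}{3} \approx -4.6667$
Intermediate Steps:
$g{\left(h \right)} = \frac{4}{-4 + h}$
$o = 5$
$G{\left(b \right)} = - b + \frac{4}{-4 + b}$ ($G{\left(b \right)} = \frac{4}{-4 + b} - b = - b + \frac{4}{-4 + b}$)
$\left(-6 + G{\left(o \right)}\right) m{\left(3 \right)} = \left(-6 + \frac{4 - 5 \left(-4 + 5\right)}{-4 + 5}\right) \frac{2}{3} = \left(-6 + \frac{4 - 5 \cdot 1}{1}\right) 2 \cdot \frac{1}{3} = \left(-6 + 1 \left(4 - 5\right)\right) \frac{2}{3} = \left(-6 + 1 \left(-1\right)\right) \frac{2}{3} = \left(-6 - 1\right) \frac{2}{3} = \left(-7\right) \frac{2}{3} = - \frac{14}{3}$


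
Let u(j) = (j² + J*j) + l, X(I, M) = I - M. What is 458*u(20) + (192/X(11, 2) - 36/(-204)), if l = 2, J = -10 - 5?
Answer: 2383613/51 ≈ 46738.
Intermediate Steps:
J = -15
u(j) = 2 + j² - 15*j (u(j) = (j² - 15*j) + 2 = 2 + j² - 15*j)
458*u(20) + (192/X(11, 2) - 36/(-204)) = 458*(2 + 20² - 15*20) + (192/(11 - 1*2) - 36/(-204)) = 458*(2 + 400 - 300) + (192/(11 - 2) - 36*(-1/204)) = 458*102 + (192/9 + 3/17) = 46716 + (192*(⅑) + 3/17) = 46716 + (64/3 + 3/17) = 46716 + 1097/51 = 2383613/51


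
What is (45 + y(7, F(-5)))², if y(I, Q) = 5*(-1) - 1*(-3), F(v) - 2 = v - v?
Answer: 1849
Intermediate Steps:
F(v) = 2 (F(v) = 2 + (v - v) = 2 + 0 = 2)
y(I, Q) = -2 (y(I, Q) = -5 + 3 = -2)
(45 + y(7, F(-5)))² = (45 - 2)² = 43² = 1849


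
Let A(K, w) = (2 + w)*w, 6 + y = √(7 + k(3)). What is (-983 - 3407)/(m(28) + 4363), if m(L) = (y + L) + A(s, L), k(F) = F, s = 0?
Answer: -4587550/5460123 + 878*√10/5460123 ≈ -0.83968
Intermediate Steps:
y = -6 + √10 (y = -6 + √(7 + 3) = -6 + √10 ≈ -2.8377)
A(K, w) = w*(2 + w)
m(L) = -6 + L + √10 + L*(2 + L) (m(L) = ((-6 + √10) + L) + L*(2 + L) = (-6 + L + √10) + L*(2 + L) = -6 + L + √10 + L*(2 + L))
(-983 - 3407)/(m(28) + 4363) = (-983 - 3407)/((-6 + 28 + √10 + 28*(2 + 28)) + 4363) = -4390/((-6 + 28 + √10 + 28*30) + 4363) = -4390/((-6 + 28 + √10 + 840) + 4363) = -4390/((862 + √10) + 4363) = -4390/(5225 + √10)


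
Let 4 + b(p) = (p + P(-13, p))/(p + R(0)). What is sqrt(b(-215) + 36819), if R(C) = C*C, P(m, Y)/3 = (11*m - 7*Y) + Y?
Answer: 9*sqrt(21000985)/215 ≈ 191.83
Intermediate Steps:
P(m, Y) = -18*Y + 33*m (P(m, Y) = 3*((11*m - 7*Y) + Y) = 3*((-7*Y + 11*m) + Y) = 3*(-6*Y + 11*m) = -18*Y + 33*m)
R(C) = C**2
b(p) = -4 + (-429 - 17*p)/p (b(p) = -4 + (p + (-18*p + 33*(-13)))/(p + 0**2) = -4 + (p + (-18*p - 429))/(p + 0) = -4 + (p + (-429 - 18*p))/p = -4 + (-429 - 17*p)/p)
sqrt(b(-215) + 36819) = sqrt((-21 - 429/(-215)) + 36819) = sqrt((-21 - 429*(-1/215)) + 36819) = sqrt((-21 + 429/215) + 36819) = sqrt(-4086/215 + 36819) = sqrt(7911999/215) = 9*sqrt(21000985)/215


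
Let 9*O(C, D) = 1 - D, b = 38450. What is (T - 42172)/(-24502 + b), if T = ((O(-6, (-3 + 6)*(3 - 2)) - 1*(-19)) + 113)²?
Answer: -502334/282447 ≈ -1.7785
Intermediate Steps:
O(C, D) = ⅑ - D/9 (O(C, D) = (1 - D)/9 = ⅑ - D/9)
T = 1406596/81 (T = (((⅑ - (-3 + 6)*(3 - 2)/9) - 1*(-19)) + 113)² = (((⅑ - 1/3) + 19) + 113)² = (((⅑ - ⅑*3) + 19) + 113)² = (((⅑ - ⅓) + 19) + 113)² = ((-2/9 + 19) + 113)² = (169/9 + 113)² = (1186/9)² = 1406596/81 ≈ 17365.)
(T - 42172)/(-24502 + b) = (1406596/81 - 42172)/(-24502 + 38450) = -2009336/81/13948 = -2009336/81*1/13948 = -502334/282447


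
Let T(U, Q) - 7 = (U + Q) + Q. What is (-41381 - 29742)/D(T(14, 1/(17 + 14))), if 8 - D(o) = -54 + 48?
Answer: -71123/14 ≈ -5080.2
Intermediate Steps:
T(U, Q) = 7 + U + 2*Q (T(U, Q) = 7 + ((U + Q) + Q) = 7 + ((Q + U) + Q) = 7 + (U + 2*Q) = 7 + U + 2*Q)
D(o) = 14 (D(o) = 8 - (-54 + 48) = 8 - 1*(-6) = 8 + 6 = 14)
(-41381 - 29742)/D(T(14, 1/(17 + 14))) = (-41381 - 29742)/14 = -71123*1/14 = -71123/14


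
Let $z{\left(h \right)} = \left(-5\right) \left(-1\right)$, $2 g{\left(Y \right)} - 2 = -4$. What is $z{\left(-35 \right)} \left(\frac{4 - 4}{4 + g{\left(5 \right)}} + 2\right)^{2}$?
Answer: $20$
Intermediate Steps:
$g{\left(Y \right)} = -1$ ($g{\left(Y \right)} = 1 + \frac{1}{2} \left(-4\right) = 1 - 2 = -1$)
$z{\left(h \right)} = 5$
$z{\left(-35 \right)} \left(\frac{4 - 4}{4 + g{\left(5 \right)}} + 2\right)^{2} = 5 \left(\frac{4 - 4}{4 - 1} + 2\right)^{2} = 5 \left(\frac{0}{3} + 2\right)^{2} = 5 \left(0 \cdot \frac{1}{3} + 2\right)^{2} = 5 \left(0 + 2\right)^{2} = 5 \cdot 2^{2} = 5 \cdot 4 = 20$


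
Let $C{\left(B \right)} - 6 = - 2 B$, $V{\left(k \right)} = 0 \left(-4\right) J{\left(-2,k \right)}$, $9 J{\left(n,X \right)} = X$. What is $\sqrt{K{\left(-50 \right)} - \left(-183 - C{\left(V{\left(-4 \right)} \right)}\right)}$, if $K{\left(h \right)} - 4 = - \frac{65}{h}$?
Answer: $\frac{\sqrt{19430}}{10} \approx 13.939$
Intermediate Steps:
$J{\left(n,X \right)} = \frac{X}{9}$
$K{\left(h \right)} = 4 - \frac{65}{h}$
$V{\left(k \right)} = 0$ ($V{\left(k \right)} = 0 \left(-4\right) \frac{k}{9} = 0 \frac{k}{9} = 0$)
$C{\left(B \right)} = 6 - 2 B$
$\sqrt{K{\left(-50 \right)} - \left(-183 - C{\left(V{\left(-4 \right)} \right)}\right)} = \sqrt{\left(4 - \frac{65}{-50}\right) + \left(\left(\left(6 - 0\right) + 828\right) - 645\right)} = \sqrt{\left(4 - - \frac{13}{10}\right) + \left(\left(\left(6 + 0\right) + 828\right) - 645\right)} = \sqrt{\left(4 + \frac{13}{10}\right) + \left(\left(6 + 828\right) - 645\right)} = \sqrt{\frac{53}{10} + \left(834 - 645\right)} = \sqrt{\frac{53}{10} + 189} = \sqrt{\frac{1943}{10}} = \frac{\sqrt{19430}}{10}$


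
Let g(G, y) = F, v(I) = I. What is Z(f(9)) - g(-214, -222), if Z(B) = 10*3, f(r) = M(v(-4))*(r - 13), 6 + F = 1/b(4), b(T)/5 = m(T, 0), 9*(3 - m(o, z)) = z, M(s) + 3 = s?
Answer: 539/15 ≈ 35.933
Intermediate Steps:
M(s) = -3 + s
m(o, z) = 3 - z/9
b(T) = 15 (b(T) = 5*(3 - 1/9*0) = 5*(3 + 0) = 5*3 = 15)
F = -89/15 (F = -6 + 1/15 = -89/15 ≈ -5.9333)
g(G, y) = -89/15
f(r) = 91 - 7*r (f(r) = (-3 - 4)*(r - 13) = -7*(-13 + r) = 91 - 7*r)
Z(B) = 30
Z(f(9)) - g(-214, -222) = 30 - 1*(-89/15) = 30 + 89/15 = 539/15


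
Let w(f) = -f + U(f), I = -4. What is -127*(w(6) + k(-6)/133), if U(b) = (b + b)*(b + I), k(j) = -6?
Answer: -303276/133 ≈ -2280.3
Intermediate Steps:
U(b) = 2*b*(-4 + b) (U(b) = (b + b)*(b - 4) = (2*b)*(-4 + b) = 2*b*(-4 + b))
w(f) = -f + 2*f*(-4 + f)
-127*(w(6) + k(-6)/133) = -127*(6*(-9 + 2*6) - 6/133) = -127*(6*(-9 + 12) - 6*1/133) = -127*(6*3 - 6/133) = -127*(18 - 6/133) = -127*2388/133 = -303276/133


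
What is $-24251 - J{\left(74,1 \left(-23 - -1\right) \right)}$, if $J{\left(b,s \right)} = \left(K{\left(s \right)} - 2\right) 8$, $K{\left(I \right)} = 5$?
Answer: $-24275$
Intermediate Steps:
$J{\left(b,s \right)} = 24$ ($J{\left(b,s \right)} = \left(5 - 2\right) 8 = 3 \cdot 8 = 24$)
$-24251 - J{\left(74,1 \left(-23 - -1\right) \right)} = -24251 - 24 = -24275$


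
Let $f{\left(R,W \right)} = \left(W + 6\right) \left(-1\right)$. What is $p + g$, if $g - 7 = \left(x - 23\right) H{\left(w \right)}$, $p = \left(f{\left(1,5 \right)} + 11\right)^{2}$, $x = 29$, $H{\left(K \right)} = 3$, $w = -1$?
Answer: $25$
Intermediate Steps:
$f{\left(R,W \right)} = -6 - W$ ($f{\left(R,W \right)} = \left(6 + W\right) \left(-1\right) = -6 - W$)
$p = 0$ ($p = \left(\left(-6 - 5\right) + 11\right)^{2} = \left(-11 + 11\right)^{2} = 0^{2} = 0$)
$g = 25$ ($g = 7 + \left(29 - 23\right) 3 = 7 + 6 \cdot 3 = 7 + 18 = 25$)
$p + g = 0 + 25 = 25$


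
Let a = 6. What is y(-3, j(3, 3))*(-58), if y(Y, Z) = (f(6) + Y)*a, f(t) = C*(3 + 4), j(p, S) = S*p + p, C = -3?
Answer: 8352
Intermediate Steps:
j(p, S) = p + S*p
f(t) = -21 (f(t) = -3*(3 + 4) = -3*7 = -21)
y(Y, Z) = -126 + 6*Y (y(Y, Z) = (-21 + Y)*6 = -126 + 6*Y)
y(-3, j(3, 3))*(-58) = (-126 + 6*(-3))*(-58) = (-126 - 18)*(-58) = -144*(-58) = 8352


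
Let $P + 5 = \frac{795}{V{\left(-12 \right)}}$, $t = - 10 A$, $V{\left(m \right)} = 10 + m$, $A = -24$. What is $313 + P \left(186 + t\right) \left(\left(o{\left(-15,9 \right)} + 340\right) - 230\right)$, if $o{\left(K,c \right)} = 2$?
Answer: $-19203767$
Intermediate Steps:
$t = 240$ ($t = \left(-10\right) \left(-24\right) = 240$)
$P = - \frac{805}{2}$ ($P = -5 + \frac{795}{10 - 12} = -5 + \frac{795}{-2} = -5 + 795 \left(- \frac{1}{2}\right) = -5 - \frac{795}{2} = - \frac{805}{2} \approx -402.5$)
$313 + P \left(186 + t\right) \left(\left(o{\left(-15,9 \right)} + 340\right) - 230\right) = 313 - \frac{805 \left(186 + 240\right) \left(\left(2 + 340\right) - 230\right)}{2} = 313 - \frac{805 \cdot 426 \left(342 - 230\right)}{2} = 313 - \frac{805 \cdot 426 \cdot 112}{2} = 313 - 19204080 = -19203767$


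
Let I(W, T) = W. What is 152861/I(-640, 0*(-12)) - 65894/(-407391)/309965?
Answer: -82139663884213/343903186560 ≈ -238.85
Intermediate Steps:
152861/I(-640, 0*(-12)) - 65894/(-407391)/309965 = 152861/(-640) - 65894/(-407391)/309965 = 152861*(-1/640) - 65894*(-1/407391)*(1/309965) = -152861/640 + (65894/407391)*(1/309965) = -152861/640 + 1402/2686743645 = -82139663884213/343903186560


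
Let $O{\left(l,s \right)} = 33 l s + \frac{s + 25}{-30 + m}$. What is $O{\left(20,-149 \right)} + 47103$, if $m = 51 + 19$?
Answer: $- \frac{512401}{10} \approx -51240.0$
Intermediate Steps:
$m = 70$
$O{\left(l,s \right)} = \frac{5}{8} + \frac{s}{40} + 33 l s$ ($O{\left(l,s \right)} = 33 l s + \frac{s + 25}{-30 + 70} = 33 l s + \frac{25 + s}{40} = 33 l s + \left(25 + s\right) \frac{1}{40} = 33 l s + \left(\frac{5}{8} + \frac{s}{40}\right) = \frac{5}{8} + \frac{s}{40} + 33 l s$)
$O{\left(20,-149 \right)} + 47103 = \left(\frac{5}{8} + \frac{1}{40} \left(-149\right) + 33 \cdot 20 \left(-149\right)\right) + 47103 = \left(\frac{5}{8} - \frac{149}{40} - 98340\right) + 47103 = - \frac{983431}{10} + 47103 = - \frac{512401}{10}$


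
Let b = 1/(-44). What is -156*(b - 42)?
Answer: 72111/11 ≈ 6555.5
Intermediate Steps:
b = -1/44 ≈ -0.022727
-156*(b - 42) = -156*(-1/44 - 42) = -156*(-1849/44) = 72111/11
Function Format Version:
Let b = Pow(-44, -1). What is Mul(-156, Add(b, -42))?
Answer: Rational(72111, 11) ≈ 6555.5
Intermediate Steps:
b = Rational(-1, 44) ≈ -0.022727
Mul(-156, Add(b, -42)) = Mul(-156, Add(Rational(-1, 44), -42)) = Mul(-156, Rational(-1849, 44)) = Rational(72111, 11)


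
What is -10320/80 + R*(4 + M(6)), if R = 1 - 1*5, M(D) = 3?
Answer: -157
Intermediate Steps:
R = -4 (R = 1 - 5 = -4)
-10320/80 + R*(4 + M(6)) = -10320/80 - 4*(4 + 3) = -10320/80 - 4*7 = -24*43/8 - 28 = -129 - 28 = -157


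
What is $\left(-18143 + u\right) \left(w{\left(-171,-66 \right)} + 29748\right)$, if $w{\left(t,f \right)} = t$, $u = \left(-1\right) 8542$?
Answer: $-789262245$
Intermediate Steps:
$u = -8542$
$\left(-18143 + u\right) \left(w{\left(-171,-66 \right)} + 29748\right) = \left(-18143 - 8542\right) \left(-171 + 29748\right) = \left(-26685\right) 29577 = -789262245$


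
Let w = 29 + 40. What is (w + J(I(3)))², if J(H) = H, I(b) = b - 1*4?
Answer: 4624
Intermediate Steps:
I(b) = -4 + b (I(b) = b - 4 = -4 + b)
w = 69
(w + J(I(3)))² = (69 + (-4 + 3))² = (69 - 1)² = 68² = 4624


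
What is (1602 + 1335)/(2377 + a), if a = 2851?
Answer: 2937/5228 ≈ 0.56178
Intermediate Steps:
(1602 + 1335)/(2377 + a) = (1602 + 1335)/(2377 + 2851) = 2937/5228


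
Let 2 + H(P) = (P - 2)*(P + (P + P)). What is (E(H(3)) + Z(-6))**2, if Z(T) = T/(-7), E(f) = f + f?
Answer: 10816/49 ≈ 220.73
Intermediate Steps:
H(P) = -2 + 3*P*(-2 + P) (H(P) = -2 + (P - 2)*(P + (P + P)) = -2 + (-2 + P)*(P + 2*P) = -2 + (-2 + P)*(3*P) = -2 + 3*P*(-2 + P))
E(f) = 2*f
Z(T) = -T/7 (Z(T) = T*(-1/7) = -T/7)
(E(H(3)) + Z(-6))**2 = (2*(-2 - 6*3 + 3*3**2) - 1/7*(-6))**2 = (2*(-2 - 18 + 3*9) + 6/7)**2 = (2*(-2 - 18 + 27) + 6/7)**2 = (2*7 + 6/7)**2 = (14 + 6/7)**2 = (104/7)**2 = 10816/49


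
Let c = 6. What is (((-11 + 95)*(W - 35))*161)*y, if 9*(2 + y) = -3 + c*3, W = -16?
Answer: 229908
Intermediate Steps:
y = -1/3 (y = -2 + (-3 + 6*3)/9 = -2 + (-3 + 18)/9 = -2 + (1/9)*15 = -2 + 5/3 = -1/3 ≈ -0.33333)
(((-11 + 95)*(W - 35))*161)*y = (((-11 + 95)*(-16 - 35))*161)*(-1/3) = ((84*(-51))*161)*(-1/3) = -4284*161*(-1/3) = -689724*(-1/3) = 229908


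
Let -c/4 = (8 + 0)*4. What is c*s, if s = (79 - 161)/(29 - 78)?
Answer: -10496/49 ≈ -214.20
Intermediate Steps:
c = -128 (c = -4*(8 + 0)*4 = -32*4 = -4*32 = -128)
s = 82/49 (s = -82/(-49) = -82*(-1/49) = 82/49 ≈ 1.6735)
c*s = -128*82/49 = -10496/49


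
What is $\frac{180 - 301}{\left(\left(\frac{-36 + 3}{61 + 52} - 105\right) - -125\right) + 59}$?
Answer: $- \frac{13673}{8894} \approx -1.5373$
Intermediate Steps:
$\frac{180 - 301}{\left(\left(\frac{-36 + 3}{61 + 52} - 105\right) - -125\right) + 59} = - \frac{121}{\left(\left(- \frac{33}{113} - 105\right) + 125\right) + 59} = - \frac{121}{\left(- \frac{11898}{113} + 125\right) + 59} = - \frac{121}{\frac{2227}{113} + 59} = - \frac{121}{\frac{8894}{113}} = \left(-121\right) \frac{113}{8894} = - \frac{13673}{8894}$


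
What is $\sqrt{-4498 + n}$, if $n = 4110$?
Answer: $2 i \sqrt{97} \approx 19.698 i$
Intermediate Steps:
$\sqrt{-4498 + n} = \sqrt{-4498 + 4110} = \sqrt{-388} = 2 i \sqrt{97}$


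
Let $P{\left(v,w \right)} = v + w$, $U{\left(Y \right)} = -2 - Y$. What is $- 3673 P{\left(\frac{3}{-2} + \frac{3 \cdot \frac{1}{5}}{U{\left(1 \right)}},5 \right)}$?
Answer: $- \frac{121209}{10} \approx -12121.0$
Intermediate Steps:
$- 3673 P{\left(\frac{3}{-2} + \frac{3 \cdot \frac{1}{5}}{U{\left(1 \right)}},5 \right)} = - 3673 \left(\left(\frac{3}{-2} + \frac{3 \cdot \frac{1}{5}}{-2 - 1}\right) + 5\right) = - 3673 \left(\left(3 \left(- \frac{1}{2}\right) + \frac{3 \cdot \frac{1}{5}}{-2 - 1}\right) + 5\right) = - 3673 \left(\left(- \frac{3}{2} + \frac{3}{5 \left(-3\right)}\right) + 5\right) = - 3673 \left(\left(- \frac{3}{2} + \frac{3}{5} \left(- \frac{1}{3}\right)\right) + 5\right) = - 3673 \left(\left(- \frac{3}{2} - \frac{1}{5}\right) + 5\right) = - 3673 \left(- \frac{17}{10} + 5\right) = \left(-3673\right) \frac{33}{10} = - \frac{121209}{10}$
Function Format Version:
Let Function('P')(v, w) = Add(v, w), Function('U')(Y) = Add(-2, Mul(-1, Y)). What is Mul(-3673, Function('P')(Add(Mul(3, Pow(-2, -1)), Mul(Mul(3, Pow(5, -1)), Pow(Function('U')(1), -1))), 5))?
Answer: Rational(-121209, 10) ≈ -12121.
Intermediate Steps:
Mul(-3673, Function('P')(Add(Mul(3, Pow(-2, -1)), Mul(Mul(3, Pow(5, -1)), Pow(Function('U')(1), -1))), 5)) = Mul(-3673, Add(Add(Mul(3, Pow(-2, -1)), Mul(Mul(3, Pow(5, -1)), Pow(Add(-2, Mul(-1, 1)), -1))), 5)) = Mul(-3673, Add(Add(Mul(3, Rational(-1, 2)), Mul(Mul(3, Rational(1, 5)), Pow(Add(-2, -1), -1))), 5)) = Mul(-3673, Add(Add(Rational(-3, 2), Mul(Rational(3, 5), Pow(-3, -1))), 5)) = Mul(-3673, Add(Add(Rational(-3, 2), Mul(Rational(3, 5), Rational(-1, 3))), 5)) = Mul(-3673, Add(Add(Rational(-3, 2), Rational(-1, 5)), 5)) = Mul(-3673, Add(Rational(-17, 10), 5)) = Mul(-3673, Rational(33, 10)) = Rational(-121209, 10)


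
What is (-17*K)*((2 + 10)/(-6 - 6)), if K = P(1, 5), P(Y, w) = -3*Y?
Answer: -51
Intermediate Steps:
K = -3 (K = -3*1 = -3)
(-17*K)*((2 + 10)/(-6 - 6)) = (-17*(-3))*((2 + 10)/(-6 - 6)) = 51*(12/(-12)) = 51*(12*(-1/12)) = 51*(-1) = -51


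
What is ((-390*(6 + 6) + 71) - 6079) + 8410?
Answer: -2278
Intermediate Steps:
((-390*(6 + 6) + 71) - 6079) + 8410 = ((-390*12 + 71) - 6079) + 8410 = ((-65*72 + 71) - 6079) + 8410 = ((-4680 + 71) - 6079) + 8410 = (-4609 - 6079) + 8410 = -10688 + 8410 = -2278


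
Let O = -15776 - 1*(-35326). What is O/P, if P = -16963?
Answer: -19550/16963 ≈ -1.1525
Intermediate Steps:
O = 19550 (O = -15776 + 35326 = 19550)
O/P = 19550/(-16963) = 19550*(-1/16963) = -19550/16963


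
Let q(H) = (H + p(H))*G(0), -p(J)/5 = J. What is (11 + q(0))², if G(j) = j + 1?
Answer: 121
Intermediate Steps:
p(J) = -5*J
G(j) = 1 + j
q(H) = -4*H (q(H) = (H - 5*H)*(1 + 0) = -4*H*1 = -4*H)
(11 + q(0))² = (11 - 4*0)² = (11 + 0)² = 11² = 121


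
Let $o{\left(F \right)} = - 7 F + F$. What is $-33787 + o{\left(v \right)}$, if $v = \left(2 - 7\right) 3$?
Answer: $-33697$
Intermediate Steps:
$v = -15$ ($v = \left(-5\right) 3 = -15$)
$o{\left(F \right)} = - 6 F$
$-33787 + o{\left(v \right)} = -33787 - -90 = -33787 + 90 = -33697$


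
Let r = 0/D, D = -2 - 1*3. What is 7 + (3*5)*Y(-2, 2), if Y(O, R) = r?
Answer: 7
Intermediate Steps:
D = -5 (D = -2 - 3 = -5)
r = 0 (r = 0/(-5) = 0*(-⅕) = 0)
Y(O, R) = 0
7 + (3*5)*Y(-2, 2) = 7 + (3*5)*0 = 7 + 15*0 = 7 + 0 = 7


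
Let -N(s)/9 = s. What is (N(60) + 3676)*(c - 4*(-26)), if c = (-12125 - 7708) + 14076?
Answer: -17727808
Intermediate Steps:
c = -5757 (c = -19833 + 14076 = -5757)
N(s) = -9*s
(N(60) + 3676)*(c - 4*(-26)) = (-9*60 + 3676)*(-5757 - 4*(-26)) = (-540 + 3676)*(-5757 + 104) = 3136*(-5653) = -17727808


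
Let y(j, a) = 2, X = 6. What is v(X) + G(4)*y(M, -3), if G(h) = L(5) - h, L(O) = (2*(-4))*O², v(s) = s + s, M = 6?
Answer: -396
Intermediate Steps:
v(s) = 2*s
L(O) = -8*O²
G(h) = -200 - h (G(h) = -8*5² - h = -8*25 - h = -200 - h)
v(X) + G(4)*y(M, -3) = 2*6 + (-200 - 1*4)*2 = 12 + (-200 - 4)*2 = 12 - 204*2 = 12 - 408 = -396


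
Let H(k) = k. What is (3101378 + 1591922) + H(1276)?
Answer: 4694576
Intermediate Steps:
(3101378 + 1591922) + H(1276) = (3101378 + 1591922) + 1276 = 4693300 + 1276 = 4694576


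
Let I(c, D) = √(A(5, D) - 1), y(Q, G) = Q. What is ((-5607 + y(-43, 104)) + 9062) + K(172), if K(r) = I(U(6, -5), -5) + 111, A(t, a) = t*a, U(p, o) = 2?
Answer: 3523 + I*√26 ≈ 3523.0 + 5.099*I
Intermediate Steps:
A(t, a) = a*t
I(c, D) = √(-1 + 5*D) (I(c, D) = √(D*5 - 1) = √(5*D - 1) = √(-1 + 5*D))
K(r) = 111 + I*√26 (K(r) = √(-1 + 5*(-5)) + 111 = √(-1 - 25) + 111 = √(-26) + 111 = I*√26 + 111 = 111 + I*√26)
((-5607 + y(-43, 104)) + 9062) + K(172) = ((-5607 - 43) + 9062) + (111 + I*√26) = (-5650 + 9062) + (111 + I*√26) = 3412 + (111 + I*√26) = 3523 + I*√26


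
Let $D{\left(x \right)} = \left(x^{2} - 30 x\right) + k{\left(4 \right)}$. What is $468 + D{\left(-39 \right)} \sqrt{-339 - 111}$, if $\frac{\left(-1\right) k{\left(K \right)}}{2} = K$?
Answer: $468 + 40245 i \sqrt{2} \approx 468.0 + 56915.0 i$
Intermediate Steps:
$k{\left(K \right)} = - 2 K$
$D{\left(x \right)} = -8 + x^{2} - 30 x$ ($D{\left(x \right)} = \left(x^{2} - 30 x\right) - 8 = -8 + x^{2} - 30 x$)
$468 + D{\left(-39 \right)} \sqrt{-339 - 111} = 468 + \left(-8 + \left(-39\right)^{2} - -1170\right) \sqrt{-339 - 111} = 468 + \left(-8 + 1521 + 1170\right) \sqrt{-339 + \left(-321 + 210\right)} = 468 + 2683 \sqrt{-339 - 111} = 468 + 2683 \sqrt{-450} = 468 + 2683 \cdot 15 i \sqrt{2} = 468 + 40245 i \sqrt{2}$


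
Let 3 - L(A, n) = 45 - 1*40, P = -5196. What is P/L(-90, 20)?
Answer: 2598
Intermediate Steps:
L(A, n) = -2 (L(A, n) = 3 - (45 - 1*40) = 3 - (45 - 40) = 3 - 1*5 = 3 - 5 = -2)
P/L(-90, 20) = -5196/(-2) = -5196*(-½) = 2598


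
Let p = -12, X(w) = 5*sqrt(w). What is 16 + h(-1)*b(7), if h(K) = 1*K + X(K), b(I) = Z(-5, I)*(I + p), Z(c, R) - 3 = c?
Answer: 6 + 50*I ≈ 6.0 + 50.0*I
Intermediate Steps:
Z(c, R) = 3 + c
b(I) = 24 - 2*I (b(I) = (3 - 5)*(I - 12) = -2*(-12 + I) = 24 - 2*I)
h(K) = K + 5*sqrt(K) (h(K) = 1*K + 5*sqrt(K) = K + 5*sqrt(K))
16 + h(-1)*b(7) = 16 + (-1 + 5*sqrt(-1))*(24 - 2*7) = 16 + (-1 + 5*I)*(24 - 14) = 16 + (-1 + 5*I)*10 = 16 + (-10 + 50*I) = 6 + 50*I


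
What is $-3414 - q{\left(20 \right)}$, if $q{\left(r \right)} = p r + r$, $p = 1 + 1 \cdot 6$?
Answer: $-3574$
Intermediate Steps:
$p = 7$ ($p = 1 + 6 = 7$)
$q{\left(r \right)} = 8 r$ ($q{\left(r \right)} = 7 r + r = 8 r$)
$-3414 - q{\left(20 \right)} = -3414 - 8 \cdot 20 = -3414 - 160 = -3574$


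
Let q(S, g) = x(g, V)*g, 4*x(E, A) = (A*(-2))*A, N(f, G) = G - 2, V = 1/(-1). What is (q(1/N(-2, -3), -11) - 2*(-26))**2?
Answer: 13225/4 ≈ 3306.3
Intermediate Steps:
V = -1 (V = 1*(-1) = -1)
N(f, G) = -2 + G
x(E, A) = -A**2/2 (x(E, A) = ((A*(-2))*A)/4 = ((-2*A)*A)/4 = (-2*A**2)/4 = -A**2/2)
q(S, g) = -g/2 (q(S, g) = (-1/2*(-1)**2)*g = (-1/2*1)*g = -g/2)
(q(1/N(-2, -3), -11) - 2*(-26))**2 = (-1/2*(-11) - 2*(-26))**2 = (11/2 + 52)**2 = (115/2)**2 = 13225/4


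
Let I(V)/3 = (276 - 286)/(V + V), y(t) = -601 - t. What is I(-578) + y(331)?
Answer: -538681/578 ≈ -931.97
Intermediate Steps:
I(V) = -15/V (I(V) = 3*((276 - 286)/(V + V)) = 3*(-10*1/(2*V)) = 3*(-5/V) = -15/V)
I(-578) + y(331) = -15/(-578) + (-601 - 1*331) = -15*(-1/578) + (-601 - 331) = 15/578 - 932 = -538681/578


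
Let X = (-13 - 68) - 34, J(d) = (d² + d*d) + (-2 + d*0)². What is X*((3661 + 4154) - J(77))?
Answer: 465405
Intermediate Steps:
J(d) = 4 + 2*d² (J(d) = (d² + d²) + (-2 + 0)² = 2*d² + (-2)² = 2*d² + 4 = 4 + 2*d²)
X = -115 (X = -81 - 34 = -115)
X*((3661 + 4154) - J(77)) = -115*((3661 + 4154) - (4 + 2*77²)) = -115*(7815 - (4 + 2*5929)) = -115*(7815 - (4 + 11858)) = -115*(7815 - 1*11862) = -115*(7815 - 11862) = -115*(-4047) = 465405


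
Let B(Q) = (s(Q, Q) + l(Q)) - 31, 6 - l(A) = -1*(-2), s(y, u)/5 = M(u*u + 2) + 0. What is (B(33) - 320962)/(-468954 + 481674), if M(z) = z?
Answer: -52589/2120 ≈ -24.806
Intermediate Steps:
s(y, u) = 10 + 5*u**2 (s(y, u) = 5*((u*u + 2) + 0) = 5*((u**2 + 2) + 0) = 5*((2 + u**2) + 0) = 5*(2 + u**2) = 10 + 5*u**2)
l(A) = 4 (l(A) = 6 - (-1)*(-2) = 6 - 1*2 = 6 - 2 = 4)
B(Q) = -17 + 5*Q**2 (B(Q) = ((10 + 5*Q**2) + 4) - 31 = (14 + 5*Q**2) - 31 = -17 + 5*Q**2)
(B(33) - 320962)/(-468954 + 481674) = ((-17 + 5*33**2) - 320962)/(-468954 + 481674) = ((-17 + 5*1089) - 320962)/12720 = ((-17 + 5445) - 320962)*(1/12720) = (5428 - 320962)*(1/12720) = -315534*1/12720 = -52589/2120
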